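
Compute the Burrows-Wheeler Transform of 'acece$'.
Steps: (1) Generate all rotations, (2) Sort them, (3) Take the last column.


Rotations (sorted):
  0: $acece -> last char: e
  1: acece$ -> last char: $
  2: ce$ace -> last char: e
  3: cece$a -> last char: a
  4: e$acec -> last char: c
  5: ece$ac -> last char: c


BWT = e$eacc


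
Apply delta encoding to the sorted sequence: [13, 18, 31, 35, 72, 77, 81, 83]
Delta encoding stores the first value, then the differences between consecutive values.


First value: 13
Deltas:
  18 - 13 = 5
  31 - 18 = 13
  35 - 31 = 4
  72 - 35 = 37
  77 - 72 = 5
  81 - 77 = 4
  83 - 81 = 2


Delta encoded: [13, 5, 13, 4, 37, 5, 4, 2]


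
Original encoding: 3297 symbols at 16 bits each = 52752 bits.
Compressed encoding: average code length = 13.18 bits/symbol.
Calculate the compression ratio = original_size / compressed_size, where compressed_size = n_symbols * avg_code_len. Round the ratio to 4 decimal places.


original_size = n_symbols * orig_bits = 3297 * 16 = 52752 bits
compressed_size = n_symbols * avg_code_len = 3297 * 13.18 = 43454.46 bits
ratio = original_size / compressed_size = 52752 / 43454.46 = 1.214

Compression ratio = 1.214


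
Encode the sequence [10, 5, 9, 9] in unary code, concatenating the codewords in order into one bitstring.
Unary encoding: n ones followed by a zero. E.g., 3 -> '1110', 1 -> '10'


Encode each number as n ones followed by a terminating 0:
  10 -> 11111111110 (11 bits)
  5 -> 111110 (6 bits)
  9 -> 1111111110 (10 bits)
  9 -> 1111111110 (10 bits)
Total length = 11 + 6 + 10 + 10 = 37 bits.

Unary([10, 5, 9, 9]) = 1111111111011111011111111101111111110 (37 bits)


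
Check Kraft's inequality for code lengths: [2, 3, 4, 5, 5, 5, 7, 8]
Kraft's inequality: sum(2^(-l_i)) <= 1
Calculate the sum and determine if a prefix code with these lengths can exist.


Sum = 2^(-2) + 2^(-3) + 2^(-4) + 2^(-5) + 2^(-5) + 2^(-5) + 2^(-7) + 2^(-8)
    = 0.25 + 0.125 + 0.0625 + 0.03125 + 0.03125 + 0.03125 + 0.0078125 + 0.00390625
    = 139/256 = 0.54296875
Since 0.54296875 <= 1, Kraft's inequality IS satisfied.
A prefix code with these lengths CAN exist.

Kraft sum = 0.54296875. Satisfied.


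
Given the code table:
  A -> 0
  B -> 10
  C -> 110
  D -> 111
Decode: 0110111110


Decoding:
0 -> A
110 -> C
111 -> D
110 -> C


Result: ACDC


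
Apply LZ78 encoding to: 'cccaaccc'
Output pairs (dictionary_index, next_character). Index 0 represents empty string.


LZ78 encoding steps:
Dictionary: {0: ''}
Step 1: w='' (idx 0), next='c' -> output (0, 'c'), add 'c' as idx 1
Step 2: w='c' (idx 1), next='c' -> output (1, 'c'), add 'cc' as idx 2
Step 3: w='' (idx 0), next='a' -> output (0, 'a'), add 'a' as idx 3
Step 4: w='a' (idx 3), next='c' -> output (3, 'c'), add 'ac' as idx 4
Step 5: w='cc' (idx 2), end of input -> output (2, '')


Encoded: [(0, 'c'), (1, 'c'), (0, 'a'), (3, 'c'), (2, '')]


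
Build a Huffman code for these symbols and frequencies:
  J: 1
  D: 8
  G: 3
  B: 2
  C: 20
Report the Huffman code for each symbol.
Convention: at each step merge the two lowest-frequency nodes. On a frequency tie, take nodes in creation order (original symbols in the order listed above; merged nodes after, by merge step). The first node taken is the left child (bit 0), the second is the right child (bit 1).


Huffman tree construction:
Step 1: Merge J(1) + B(2) = 3
Step 2: Merge G(3) + (J+B)(3) = 6
Step 3: Merge (G+(J+B))(6) + D(8) = 14
Step 4: Merge ((G+(J+B))+D)(14) + C(20) = 34
Read each symbol's code off the tree from the root (left child = 0, right child = 1).

Codes:
  J: 0010 (length 4)
  D: 01 (length 2)
  G: 000 (length 3)
  B: 0011 (length 4)
  C: 1 (length 1)
Average code length: 57/34 = 1.6765 bits/symbol


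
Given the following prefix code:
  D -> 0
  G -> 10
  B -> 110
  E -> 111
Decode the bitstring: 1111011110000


Decoding step by step:
Bits 111 -> E
Bits 10 -> G
Bits 111 -> E
Bits 10 -> G
Bits 0 -> D
Bits 0 -> D
Bits 0 -> D


Decoded message: EGEGDDD


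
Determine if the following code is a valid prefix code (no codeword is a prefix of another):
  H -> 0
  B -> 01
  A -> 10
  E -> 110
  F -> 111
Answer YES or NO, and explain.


Checking each pair (does one codeword prefix another?):
  H='0' vs B='01': prefix -- VIOLATION

NO -- this is NOT a valid prefix code. H (0) is a prefix of B (01).


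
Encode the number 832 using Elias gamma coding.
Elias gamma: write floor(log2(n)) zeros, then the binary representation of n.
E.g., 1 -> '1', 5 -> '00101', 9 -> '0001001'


num_bits = floor(log2(832)) + 1 = 10
leading_zeros = num_bits - 1 = 9
binary(832) = 1101000000

Elias gamma(832) = '000000000' + '1101000000' = 0000000001101000000 (19 bits)


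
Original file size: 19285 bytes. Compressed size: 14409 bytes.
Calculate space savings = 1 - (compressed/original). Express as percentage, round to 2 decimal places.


ratio = compressed/original = 14409/19285 = 0.747161
savings = 1 - ratio = 1 - 0.747161 = 0.252839
as a percentage: 0.252839 * 100 = 25.28%

Space savings = 1 - 14409/19285 = 25.28%


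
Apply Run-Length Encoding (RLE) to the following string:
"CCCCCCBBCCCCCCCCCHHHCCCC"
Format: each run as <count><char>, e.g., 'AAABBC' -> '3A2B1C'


Scanning runs left to right:
  i=0: run of 'C' x 6 -> '6C'
  i=6: run of 'B' x 2 -> '2B'
  i=8: run of 'C' x 9 -> '9C'
  i=17: run of 'H' x 3 -> '3H'
  i=20: run of 'C' x 4 -> '4C'

RLE = 6C2B9C3H4C


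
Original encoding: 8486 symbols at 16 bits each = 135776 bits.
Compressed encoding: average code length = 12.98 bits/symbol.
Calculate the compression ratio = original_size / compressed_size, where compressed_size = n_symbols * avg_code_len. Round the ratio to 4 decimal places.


original_size = n_symbols * orig_bits = 8486 * 16 = 135776 bits
compressed_size = n_symbols * avg_code_len = 8486 * 12.98 = 110148.28 bits
ratio = original_size / compressed_size = 135776 / 110148.28 = 1.2327

Compression ratio = 1.2327


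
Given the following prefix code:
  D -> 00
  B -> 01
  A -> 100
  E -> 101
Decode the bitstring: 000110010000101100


Decoding step by step:
Bits 00 -> D
Bits 01 -> B
Bits 100 -> A
Bits 100 -> A
Bits 00 -> D
Bits 101 -> E
Bits 100 -> A


Decoded message: DBAADEA


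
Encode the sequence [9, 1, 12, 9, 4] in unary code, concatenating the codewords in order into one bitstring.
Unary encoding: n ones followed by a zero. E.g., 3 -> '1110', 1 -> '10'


Encode each number as n ones followed by a terminating 0:
  9 -> 1111111110 (10 bits)
  1 -> 10 (2 bits)
  12 -> 1111111111110 (13 bits)
  9 -> 1111111110 (10 bits)
  4 -> 11110 (5 bits)
Total length = 10 + 2 + 13 + 10 + 5 = 40 bits.

Unary([9, 1, 12, 9, 4]) = 1111111110101111111111110111111111011110 (40 bits)


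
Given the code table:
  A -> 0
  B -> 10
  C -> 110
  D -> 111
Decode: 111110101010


Decoding:
111 -> D
110 -> C
10 -> B
10 -> B
10 -> B


Result: DCBBB


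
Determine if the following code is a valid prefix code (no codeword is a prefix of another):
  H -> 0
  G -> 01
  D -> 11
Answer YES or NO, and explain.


Checking each pair (does one codeword prefix another?):
  H='0' vs G='01': prefix -- VIOLATION

NO -- this is NOT a valid prefix code. H (0) is a prefix of G (01).


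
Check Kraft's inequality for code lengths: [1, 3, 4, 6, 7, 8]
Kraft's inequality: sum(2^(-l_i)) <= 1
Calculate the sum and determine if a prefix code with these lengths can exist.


Sum = 2^(-1) + 2^(-3) + 2^(-4) + 2^(-6) + 2^(-7) + 2^(-8)
    = 0.5 + 0.125 + 0.0625 + 0.015625 + 0.0078125 + 0.00390625
    = 183/256 = 0.71484375
Since 0.71484375 <= 1, Kraft's inequality IS satisfied.
A prefix code with these lengths CAN exist.

Kraft sum = 0.71484375. Satisfied.


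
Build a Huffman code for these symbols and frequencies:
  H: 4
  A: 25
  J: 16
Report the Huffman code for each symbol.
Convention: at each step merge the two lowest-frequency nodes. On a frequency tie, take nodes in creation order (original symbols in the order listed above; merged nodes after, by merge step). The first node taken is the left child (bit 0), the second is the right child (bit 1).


Huffman tree construction:
Step 1: Merge H(4) + J(16) = 20
Step 2: Merge (H+J)(20) + A(25) = 45
Read each symbol's code off the tree from the root (left child = 0, right child = 1).

Codes:
  H: 00 (length 2)
  A: 1 (length 1)
  J: 01 (length 2)
Average code length: 65/45 = 1.4444 bits/symbol


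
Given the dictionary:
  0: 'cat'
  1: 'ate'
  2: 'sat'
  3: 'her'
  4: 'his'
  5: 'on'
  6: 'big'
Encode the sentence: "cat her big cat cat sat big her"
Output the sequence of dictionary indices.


Look up each word in the dictionary:
  'cat' -> 0
  'her' -> 3
  'big' -> 6
  'cat' -> 0
  'cat' -> 0
  'sat' -> 2
  'big' -> 6
  'her' -> 3

Encoded: [0, 3, 6, 0, 0, 2, 6, 3]


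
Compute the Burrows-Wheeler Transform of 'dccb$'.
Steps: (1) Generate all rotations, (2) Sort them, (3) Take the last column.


Rotations (sorted):
  0: $dccb -> last char: b
  1: b$dcc -> last char: c
  2: cb$dc -> last char: c
  3: ccb$d -> last char: d
  4: dccb$ -> last char: $


BWT = bccd$


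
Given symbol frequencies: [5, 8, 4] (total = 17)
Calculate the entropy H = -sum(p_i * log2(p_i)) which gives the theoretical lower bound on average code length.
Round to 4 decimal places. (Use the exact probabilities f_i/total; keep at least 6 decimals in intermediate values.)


Per-symbol terms -p_i * log2(p_i) with p_i = f_i/17:
  p = 5/17 = 0.294118: log2(p) = -1.765535, -p*log2(p) = 0.519275
  p = 8/17 = 0.470588: log2(p) = -1.087463, -p*log2(p) = 0.511747
  p = 4/17 = 0.235294: log2(p) = -2.087463, -p*log2(p) = 0.491168
H = 0.519275 + 0.511747 + 0.491168 = 1.522190

H = 1.5222 bits/symbol


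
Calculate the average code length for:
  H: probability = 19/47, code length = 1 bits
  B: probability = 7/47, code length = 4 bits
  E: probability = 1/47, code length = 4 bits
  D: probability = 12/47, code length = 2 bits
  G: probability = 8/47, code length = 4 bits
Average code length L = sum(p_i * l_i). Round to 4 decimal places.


Weighted contributions p_i * l_i:
  H: (19/47) * 1 = 19/47
  B: (7/47) * 4 = 28/47
  E: (1/47) * 4 = 4/47
  D: (12/47) * 2 = 24/47
  G: (8/47) * 4 = 32/47
Sum = (19 + 28 + 4 + 24 + 32)/47 = 107/47

L = 107/47 = 2.2766 bits/symbol


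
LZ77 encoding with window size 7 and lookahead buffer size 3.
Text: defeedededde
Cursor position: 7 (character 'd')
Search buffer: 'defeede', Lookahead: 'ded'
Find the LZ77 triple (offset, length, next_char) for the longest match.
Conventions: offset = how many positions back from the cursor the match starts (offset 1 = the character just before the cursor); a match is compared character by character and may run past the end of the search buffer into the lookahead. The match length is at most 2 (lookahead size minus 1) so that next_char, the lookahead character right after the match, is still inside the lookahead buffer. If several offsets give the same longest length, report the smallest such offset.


Try each offset into the search buffer:
  offset=1 (pos 6, char 'e'): match length 0
  offset=2 (pos 5, char 'd'): match length 2
  offset=3 (pos 4, char 'e'): match length 0
  offset=4 (pos 3, char 'e'): match length 0
  offset=5 (pos 2, char 'f'): match length 0
  offset=6 (pos 1, char 'e'): match length 0
  offset=7 (pos 0, char 'd'): match length 2
Longest match has length 2, found at offsets 2, 7; take the smallest, offset 2.
next_char = character at position 7 + 2 = 9 -> 'd'

Best match: offset=2, length=2 (matching 'de' starting at position 5)
LZ77 triple: (2, 2, 'd')


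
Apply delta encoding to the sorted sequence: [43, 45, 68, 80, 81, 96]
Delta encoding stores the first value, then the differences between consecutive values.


First value: 43
Deltas:
  45 - 43 = 2
  68 - 45 = 23
  80 - 68 = 12
  81 - 80 = 1
  96 - 81 = 15


Delta encoded: [43, 2, 23, 12, 1, 15]


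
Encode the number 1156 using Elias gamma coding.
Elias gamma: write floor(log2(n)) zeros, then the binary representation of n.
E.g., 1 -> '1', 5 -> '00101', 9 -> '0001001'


num_bits = floor(log2(1156)) + 1 = 11
leading_zeros = num_bits - 1 = 10
binary(1156) = 10010000100

Elias gamma(1156) = '0000000000' + '10010000100' = 000000000010010000100 (21 bits)


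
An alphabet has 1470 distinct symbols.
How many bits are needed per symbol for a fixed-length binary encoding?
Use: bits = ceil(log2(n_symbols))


log2(1470) = 10.5216
Bracket: 2^10 = 1024 < 1470 <= 2^11 = 2048
So ceil(log2(1470)) = 11

bits = ceil(log2(1470)) = ceil(10.5216) = 11 bits


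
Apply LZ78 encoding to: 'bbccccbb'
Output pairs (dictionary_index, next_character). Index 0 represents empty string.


LZ78 encoding steps:
Dictionary: {0: ''}
Step 1: w='' (idx 0), next='b' -> output (0, 'b'), add 'b' as idx 1
Step 2: w='b' (idx 1), next='c' -> output (1, 'c'), add 'bc' as idx 2
Step 3: w='' (idx 0), next='c' -> output (0, 'c'), add 'c' as idx 3
Step 4: w='c' (idx 3), next='c' -> output (3, 'c'), add 'cc' as idx 4
Step 5: w='b' (idx 1), next='b' -> output (1, 'b'), add 'bb' as idx 5


Encoded: [(0, 'b'), (1, 'c'), (0, 'c'), (3, 'c'), (1, 'b')]


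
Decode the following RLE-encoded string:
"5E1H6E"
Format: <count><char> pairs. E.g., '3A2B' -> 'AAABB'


Expanding each <count><char> pair:
  5E -> 'EEEEE'
  1H -> 'H'
  6E -> 'EEEEEE'

Decoded = EEEEEHEEEEEE


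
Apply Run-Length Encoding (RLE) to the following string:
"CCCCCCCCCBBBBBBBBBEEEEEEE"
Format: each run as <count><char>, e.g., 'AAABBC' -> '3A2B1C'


Scanning runs left to right:
  i=0: run of 'C' x 9 -> '9C'
  i=9: run of 'B' x 9 -> '9B'
  i=18: run of 'E' x 7 -> '7E'

RLE = 9C9B7E


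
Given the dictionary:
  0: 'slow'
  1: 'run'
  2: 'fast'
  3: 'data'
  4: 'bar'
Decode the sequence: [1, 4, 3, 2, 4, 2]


Look up each index in the dictionary:
  1 -> 'run'
  4 -> 'bar'
  3 -> 'data'
  2 -> 'fast'
  4 -> 'bar'
  2 -> 'fast'

Decoded: "run bar data fast bar fast"


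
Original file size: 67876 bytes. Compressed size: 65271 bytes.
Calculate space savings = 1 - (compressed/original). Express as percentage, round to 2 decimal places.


ratio = compressed/original = 65271/67876 = 0.961621
savings = 1 - ratio = 1 - 0.961621 = 0.038379
as a percentage: 0.038379 * 100 = 3.84%

Space savings = 1 - 65271/67876 = 3.84%


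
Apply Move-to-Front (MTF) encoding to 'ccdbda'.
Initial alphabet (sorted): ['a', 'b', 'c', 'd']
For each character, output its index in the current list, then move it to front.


MTF encoding:
'c': index 2 in ['a', 'b', 'c', 'd'] -> ['c', 'a', 'b', 'd']
'c': index 0 in ['c', 'a', 'b', 'd'] -> ['c', 'a', 'b', 'd']
'd': index 3 in ['c', 'a', 'b', 'd'] -> ['d', 'c', 'a', 'b']
'b': index 3 in ['d', 'c', 'a', 'b'] -> ['b', 'd', 'c', 'a']
'd': index 1 in ['b', 'd', 'c', 'a'] -> ['d', 'b', 'c', 'a']
'a': index 3 in ['d', 'b', 'c', 'a'] -> ['a', 'd', 'b', 'c']


Output: [2, 0, 3, 3, 1, 3]


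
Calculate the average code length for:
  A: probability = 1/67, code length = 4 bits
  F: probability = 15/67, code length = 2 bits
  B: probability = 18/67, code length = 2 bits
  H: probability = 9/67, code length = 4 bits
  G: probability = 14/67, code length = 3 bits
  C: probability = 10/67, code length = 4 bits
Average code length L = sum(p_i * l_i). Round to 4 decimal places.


Weighted contributions p_i * l_i:
  A: (1/67) * 4 = 4/67
  F: (15/67) * 2 = 30/67
  B: (18/67) * 2 = 36/67
  H: (9/67) * 4 = 36/67
  G: (14/67) * 3 = 42/67
  C: (10/67) * 4 = 40/67
Sum = (4 + 30 + 36 + 36 + 42 + 40)/67 = 188/67

L = 188/67 = 2.8060 bits/symbol


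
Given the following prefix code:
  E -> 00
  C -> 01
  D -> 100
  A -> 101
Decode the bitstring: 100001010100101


Decoding step by step:
Bits 100 -> D
Bits 00 -> E
Bits 101 -> A
Bits 01 -> C
Bits 00 -> E
Bits 101 -> A


Decoded message: DEACEA


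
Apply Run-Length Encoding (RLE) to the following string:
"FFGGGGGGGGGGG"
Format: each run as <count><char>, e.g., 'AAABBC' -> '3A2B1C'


Scanning runs left to right:
  i=0: run of 'F' x 2 -> '2F'
  i=2: run of 'G' x 11 -> '11G'

RLE = 2F11G


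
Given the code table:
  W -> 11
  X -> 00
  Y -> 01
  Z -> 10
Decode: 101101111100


Decoding:
10 -> Z
11 -> W
01 -> Y
11 -> W
11 -> W
00 -> X


Result: ZWYWWX


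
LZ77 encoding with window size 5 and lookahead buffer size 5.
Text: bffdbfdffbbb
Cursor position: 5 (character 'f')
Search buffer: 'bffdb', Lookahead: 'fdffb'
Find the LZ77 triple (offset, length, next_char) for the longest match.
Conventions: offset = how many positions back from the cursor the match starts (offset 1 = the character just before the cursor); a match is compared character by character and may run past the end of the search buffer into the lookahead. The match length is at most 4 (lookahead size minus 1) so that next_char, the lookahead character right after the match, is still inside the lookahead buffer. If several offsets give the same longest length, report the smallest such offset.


Try each offset into the search buffer:
  offset=1 (pos 4, char 'b'): match length 0
  offset=2 (pos 3, char 'd'): match length 0
  offset=3 (pos 2, char 'f'): match length 2
  offset=4 (pos 1, char 'f'): match length 1
  offset=5 (pos 0, char 'b'): match length 0
Longest match has length 2 at offset 3.
next_char = character at position 5 + 2 = 7 -> 'f'

Best match: offset=3, length=2 (matching 'fd' starting at position 2)
LZ77 triple: (3, 2, 'f')


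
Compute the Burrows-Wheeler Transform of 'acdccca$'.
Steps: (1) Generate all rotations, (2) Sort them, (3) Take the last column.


Rotations (sorted):
  0: $acdccca -> last char: a
  1: a$acdccc -> last char: c
  2: acdccca$ -> last char: $
  3: ca$acdcc -> last char: c
  4: cca$acdc -> last char: c
  5: ccca$acd -> last char: d
  6: cdccca$a -> last char: a
  7: dccca$ac -> last char: c


BWT = ac$ccdac


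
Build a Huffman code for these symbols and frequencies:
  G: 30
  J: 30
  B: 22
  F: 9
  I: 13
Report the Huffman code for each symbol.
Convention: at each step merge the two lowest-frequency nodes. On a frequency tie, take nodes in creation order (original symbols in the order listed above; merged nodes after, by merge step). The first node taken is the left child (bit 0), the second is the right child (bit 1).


Huffman tree construction:
Step 1: Merge F(9) + I(13) = 22
Step 2: Merge B(22) + (F+I)(22) = 44
Step 3: Merge G(30) + J(30) = 60
Step 4: Merge (B+(F+I))(44) + (G+J)(60) = 104
Read each symbol's code off the tree from the root (left child = 0, right child = 1).

Codes:
  G: 10 (length 2)
  J: 11 (length 2)
  B: 00 (length 2)
  F: 010 (length 3)
  I: 011 (length 3)
Average code length: 230/104 = 2.2115 bits/symbol


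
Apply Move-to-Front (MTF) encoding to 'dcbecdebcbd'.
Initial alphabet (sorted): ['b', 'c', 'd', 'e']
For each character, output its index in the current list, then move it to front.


MTF encoding:
'd': index 2 in ['b', 'c', 'd', 'e'] -> ['d', 'b', 'c', 'e']
'c': index 2 in ['d', 'b', 'c', 'e'] -> ['c', 'd', 'b', 'e']
'b': index 2 in ['c', 'd', 'b', 'e'] -> ['b', 'c', 'd', 'e']
'e': index 3 in ['b', 'c', 'd', 'e'] -> ['e', 'b', 'c', 'd']
'c': index 2 in ['e', 'b', 'c', 'd'] -> ['c', 'e', 'b', 'd']
'd': index 3 in ['c', 'e', 'b', 'd'] -> ['d', 'c', 'e', 'b']
'e': index 2 in ['d', 'c', 'e', 'b'] -> ['e', 'd', 'c', 'b']
'b': index 3 in ['e', 'd', 'c', 'b'] -> ['b', 'e', 'd', 'c']
'c': index 3 in ['b', 'e', 'd', 'c'] -> ['c', 'b', 'e', 'd']
'b': index 1 in ['c', 'b', 'e', 'd'] -> ['b', 'c', 'e', 'd']
'd': index 3 in ['b', 'c', 'e', 'd'] -> ['d', 'b', 'c', 'e']


Output: [2, 2, 2, 3, 2, 3, 2, 3, 3, 1, 3]


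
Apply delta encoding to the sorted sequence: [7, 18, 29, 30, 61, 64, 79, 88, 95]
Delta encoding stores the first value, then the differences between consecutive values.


First value: 7
Deltas:
  18 - 7 = 11
  29 - 18 = 11
  30 - 29 = 1
  61 - 30 = 31
  64 - 61 = 3
  79 - 64 = 15
  88 - 79 = 9
  95 - 88 = 7


Delta encoded: [7, 11, 11, 1, 31, 3, 15, 9, 7]


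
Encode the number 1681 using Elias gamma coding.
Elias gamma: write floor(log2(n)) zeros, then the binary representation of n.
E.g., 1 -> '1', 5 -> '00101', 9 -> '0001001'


num_bits = floor(log2(1681)) + 1 = 11
leading_zeros = num_bits - 1 = 10
binary(1681) = 11010010001

Elias gamma(1681) = '0000000000' + '11010010001' = 000000000011010010001 (21 bits)


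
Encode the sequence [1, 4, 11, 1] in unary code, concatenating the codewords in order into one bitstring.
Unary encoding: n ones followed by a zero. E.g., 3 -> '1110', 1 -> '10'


Encode each number as n ones followed by a terminating 0:
  1 -> 10 (2 bits)
  4 -> 11110 (5 bits)
  11 -> 111111111110 (12 bits)
  1 -> 10 (2 bits)
Total length = 2 + 5 + 12 + 2 = 21 bits.

Unary([1, 4, 11, 1]) = 101111011111111111010 (21 bits)


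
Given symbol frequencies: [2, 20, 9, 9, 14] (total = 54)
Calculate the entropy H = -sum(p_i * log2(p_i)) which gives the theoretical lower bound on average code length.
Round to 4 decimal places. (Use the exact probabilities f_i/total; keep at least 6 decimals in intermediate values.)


Per-symbol terms -p_i * log2(p_i) with p_i = f_i/54:
  p = 2/54 = 0.037037: log2(p) = -4.754888, -p*log2(p) = 0.176107
  p = 20/54 = 0.370370: log2(p) = -1.432959, -p*log2(p) = 0.530726
  p = 9/54 = 0.166667: log2(p) = -2.584963, -p*log2(p) = 0.430827
  p = 9/54 = 0.166667: log2(p) = -2.584963, -p*log2(p) = 0.430827
  p = 14/54 = 0.259259: log2(p) = -1.947533, -p*log2(p) = 0.504916
H = 0.176107 + 0.530726 + 0.430827 + 0.430827 + 0.504916 = 2.073403

H = 2.0734 bits/symbol


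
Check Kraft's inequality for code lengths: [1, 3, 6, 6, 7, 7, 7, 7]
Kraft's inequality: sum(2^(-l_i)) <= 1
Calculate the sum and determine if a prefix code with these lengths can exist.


Sum = 2^(-1) + 2^(-3) + 2^(-6) + 2^(-6) + 2^(-7) + 2^(-7) + 2^(-7) + 2^(-7)
    = 0.5 + 0.125 + 0.015625 + 0.015625 + 0.0078125 + 0.0078125 + 0.0078125 + 0.0078125
    = 88/128 = 0.6875
Since 0.6875 <= 1, Kraft's inequality IS satisfied.
A prefix code with these lengths CAN exist.

Kraft sum = 0.6875. Satisfied.


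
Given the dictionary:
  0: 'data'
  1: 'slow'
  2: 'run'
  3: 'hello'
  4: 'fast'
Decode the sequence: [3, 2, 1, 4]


Look up each index in the dictionary:
  3 -> 'hello'
  2 -> 'run'
  1 -> 'slow'
  4 -> 'fast'

Decoded: "hello run slow fast"


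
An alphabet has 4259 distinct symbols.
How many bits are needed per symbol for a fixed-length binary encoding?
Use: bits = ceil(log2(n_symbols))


log2(4259) = 12.0563
Bracket: 2^12 = 4096 < 4259 <= 2^13 = 8192
So ceil(log2(4259)) = 13

bits = ceil(log2(4259)) = ceil(12.0563) = 13 bits


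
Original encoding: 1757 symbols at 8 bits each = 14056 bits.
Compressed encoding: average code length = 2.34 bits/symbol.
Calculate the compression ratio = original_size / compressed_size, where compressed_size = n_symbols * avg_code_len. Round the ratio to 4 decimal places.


original_size = n_symbols * orig_bits = 1757 * 8 = 14056 bits
compressed_size = n_symbols * avg_code_len = 1757 * 2.34 = 4111.38 bits
ratio = original_size / compressed_size = 14056 / 4111.38 = 3.4188

Compression ratio = 3.4188


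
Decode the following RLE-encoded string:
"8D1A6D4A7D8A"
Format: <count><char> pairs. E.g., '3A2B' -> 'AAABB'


Expanding each <count><char> pair:
  8D -> 'DDDDDDDD'
  1A -> 'A'
  6D -> 'DDDDDD'
  4A -> 'AAAA'
  7D -> 'DDDDDDD'
  8A -> 'AAAAAAAA'

Decoded = DDDDDDDDADDDDDDAAAADDDDDDDAAAAAAAA


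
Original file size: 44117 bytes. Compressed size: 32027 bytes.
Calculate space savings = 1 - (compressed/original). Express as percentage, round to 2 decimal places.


ratio = compressed/original = 32027/44117 = 0.725956
savings = 1 - ratio = 1 - 0.725956 = 0.274044
as a percentage: 0.274044 * 100 = 27.4%

Space savings = 1 - 32027/44117 = 27.4%


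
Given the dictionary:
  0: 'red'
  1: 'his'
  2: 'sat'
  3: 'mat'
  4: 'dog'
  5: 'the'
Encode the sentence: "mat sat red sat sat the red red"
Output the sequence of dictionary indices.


Look up each word in the dictionary:
  'mat' -> 3
  'sat' -> 2
  'red' -> 0
  'sat' -> 2
  'sat' -> 2
  'the' -> 5
  'red' -> 0
  'red' -> 0

Encoded: [3, 2, 0, 2, 2, 5, 0, 0]


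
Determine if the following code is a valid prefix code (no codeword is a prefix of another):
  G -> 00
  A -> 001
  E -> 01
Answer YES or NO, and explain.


Checking each pair (does one codeword prefix another?):
  G='00' vs A='001': prefix -- VIOLATION

NO -- this is NOT a valid prefix code. G (00) is a prefix of A (001).


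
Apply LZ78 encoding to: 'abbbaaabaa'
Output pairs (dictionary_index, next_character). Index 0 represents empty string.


LZ78 encoding steps:
Dictionary: {0: ''}
Step 1: w='' (idx 0), next='a' -> output (0, 'a'), add 'a' as idx 1
Step 2: w='' (idx 0), next='b' -> output (0, 'b'), add 'b' as idx 2
Step 3: w='b' (idx 2), next='b' -> output (2, 'b'), add 'bb' as idx 3
Step 4: w='a' (idx 1), next='a' -> output (1, 'a'), add 'aa' as idx 4
Step 5: w='a' (idx 1), next='b' -> output (1, 'b'), add 'ab' as idx 5
Step 6: w='aa' (idx 4), end of input -> output (4, '')


Encoded: [(0, 'a'), (0, 'b'), (2, 'b'), (1, 'a'), (1, 'b'), (4, '')]


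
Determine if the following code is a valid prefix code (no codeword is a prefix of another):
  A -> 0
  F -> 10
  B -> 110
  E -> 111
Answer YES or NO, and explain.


Checking each pair (does one codeword prefix another?):
  A='0' vs F='10': no prefix
  A='0' vs B='110': no prefix
  A='0' vs E='111': no prefix
  F='10' vs A='0': no prefix
  F='10' vs B='110': no prefix
  F='10' vs E='111': no prefix
  B='110' vs A='0': no prefix
  B='110' vs F='10': no prefix
  B='110' vs E='111': no prefix
  E='111' vs A='0': no prefix
  E='111' vs F='10': no prefix
  E='111' vs B='110': no prefix
No violation found over all pairs.

YES -- this is a valid prefix code. No codeword is a prefix of any other codeword.


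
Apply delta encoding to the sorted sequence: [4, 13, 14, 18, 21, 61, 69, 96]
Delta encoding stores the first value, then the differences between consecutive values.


First value: 4
Deltas:
  13 - 4 = 9
  14 - 13 = 1
  18 - 14 = 4
  21 - 18 = 3
  61 - 21 = 40
  69 - 61 = 8
  96 - 69 = 27


Delta encoded: [4, 9, 1, 4, 3, 40, 8, 27]


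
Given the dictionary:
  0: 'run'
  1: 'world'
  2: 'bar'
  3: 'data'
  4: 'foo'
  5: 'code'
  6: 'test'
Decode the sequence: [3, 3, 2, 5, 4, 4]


Look up each index in the dictionary:
  3 -> 'data'
  3 -> 'data'
  2 -> 'bar'
  5 -> 'code'
  4 -> 'foo'
  4 -> 'foo'

Decoded: "data data bar code foo foo"


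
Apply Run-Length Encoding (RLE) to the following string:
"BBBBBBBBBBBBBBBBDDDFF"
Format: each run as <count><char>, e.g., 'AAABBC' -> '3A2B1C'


Scanning runs left to right:
  i=0: run of 'B' x 16 -> '16B'
  i=16: run of 'D' x 3 -> '3D'
  i=19: run of 'F' x 2 -> '2F'

RLE = 16B3D2F


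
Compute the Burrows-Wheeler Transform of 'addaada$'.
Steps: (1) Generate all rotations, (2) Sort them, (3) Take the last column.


Rotations (sorted):
  0: $addaada -> last char: a
  1: a$addaad -> last char: d
  2: aada$add -> last char: d
  3: ada$adda -> last char: a
  4: addaada$ -> last char: $
  5: da$addaa -> last char: a
  6: daada$ad -> last char: d
  7: ddaada$a -> last char: a


BWT = adda$ada


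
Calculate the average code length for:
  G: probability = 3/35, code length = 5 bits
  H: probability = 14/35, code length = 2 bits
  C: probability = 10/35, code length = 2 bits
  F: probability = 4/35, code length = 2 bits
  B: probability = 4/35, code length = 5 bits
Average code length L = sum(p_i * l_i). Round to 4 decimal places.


Weighted contributions p_i * l_i:
  G: (3/35) * 5 = 15/35
  H: (14/35) * 2 = 28/35
  C: (10/35) * 2 = 20/35
  F: (4/35) * 2 = 8/35
  B: (4/35) * 5 = 20/35
Sum = (15 + 28 + 20 + 8 + 20)/35 = 91/35

L = 91/35 = 2.6000 bits/symbol


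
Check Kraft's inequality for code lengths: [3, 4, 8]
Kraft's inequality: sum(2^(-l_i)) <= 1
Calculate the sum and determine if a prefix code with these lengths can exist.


Sum = 2^(-3) + 2^(-4) + 2^(-8)
    = 0.125 + 0.0625 + 0.00390625
    = 49/256 = 0.19140625
Since 0.19140625 <= 1, Kraft's inequality IS satisfied.
A prefix code with these lengths CAN exist.

Kraft sum = 0.19140625. Satisfied.


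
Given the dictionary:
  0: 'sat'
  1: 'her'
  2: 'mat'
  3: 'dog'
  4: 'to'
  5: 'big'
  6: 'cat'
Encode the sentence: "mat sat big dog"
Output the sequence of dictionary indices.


Look up each word in the dictionary:
  'mat' -> 2
  'sat' -> 0
  'big' -> 5
  'dog' -> 3

Encoded: [2, 0, 5, 3]


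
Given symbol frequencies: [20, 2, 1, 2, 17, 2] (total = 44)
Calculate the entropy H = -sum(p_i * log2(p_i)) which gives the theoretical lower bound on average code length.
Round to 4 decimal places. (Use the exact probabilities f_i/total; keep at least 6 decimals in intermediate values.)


Per-symbol terms -p_i * log2(p_i) with p_i = f_i/44:
  p = 20/44 = 0.454545: log2(p) = -1.137504, -p*log2(p) = 0.517047
  p = 2/44 = 0.045455: log2(p) = -4.459432, -p*log2(p) = 0.202701
  p = 1/44 = 0.022727: log2(p) = -5.459432, -p*log2(p) = 0.124078
  p = 2/44 = 0.045455: log2(p) = -4.459432, -p*log2(p) = 0.202701
  p = 17/44 = 0.386364: log2(p) = -1.371969, -p*log2(p) = 0.530079
  p = 2/44 = 0.045455: log2(p) = -4.459432, -p*log2(p) = 0.202701
H = 0.517047 + 0.202701 + 0.124078 + 0.202701 + 0.530079 + 0.202701 = 1.779307

H = 1.7793 bits/symbol


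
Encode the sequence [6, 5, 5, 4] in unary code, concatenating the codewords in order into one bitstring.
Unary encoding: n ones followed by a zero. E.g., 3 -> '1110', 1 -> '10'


Encode each number as n ones followed by a terminating 0:
  6 -> 1111110 (7 bits)
  5 -> 111110 (6 bits)
  5 -> 111110 (6 bits)
  4 -> 11110 (5 bits)
Total length = 7 + 6 + 6 + 5 = 24 bits.

Unary([6, 5, 5, 4]) = 111111011111011111011110 (24 bits)


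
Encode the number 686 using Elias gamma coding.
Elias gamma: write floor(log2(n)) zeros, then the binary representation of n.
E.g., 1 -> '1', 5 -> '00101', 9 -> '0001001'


num_bits = floor(log2(686)) + 1 = 10
leading_zeros = num_bits - 1 = 9
binary(686) = 1010101110

Elias gamma(686) = '000000000' + '1010101110' = 0000000001010101110 (19 bits)


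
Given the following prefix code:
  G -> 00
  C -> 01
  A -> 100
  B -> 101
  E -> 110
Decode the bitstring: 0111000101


Decoding step by step:
Bits 01 -> C
Bits 110 -> E
Bits 00 -> G
Bits 101 -> B


Decoded message: CEGB


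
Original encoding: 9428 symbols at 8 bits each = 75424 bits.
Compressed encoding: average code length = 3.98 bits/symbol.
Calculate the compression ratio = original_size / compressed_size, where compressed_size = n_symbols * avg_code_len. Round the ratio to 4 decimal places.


original_size = n_symbols * orig_bits = 9428 * 8 = 75424 bits
compressed_size = n_symbols * avg_code_len = 9428 * 3.98 = 37523.44 bits
ratio = original_size / compressed_size = 75424 / 37523.44 = 2.0101

Compression ratio = 2.0101


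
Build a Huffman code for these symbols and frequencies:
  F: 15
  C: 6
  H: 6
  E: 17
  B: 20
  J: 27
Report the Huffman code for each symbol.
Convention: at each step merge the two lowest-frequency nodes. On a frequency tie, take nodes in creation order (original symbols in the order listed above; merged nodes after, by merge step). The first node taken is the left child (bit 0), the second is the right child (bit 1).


Huffman tree construction:
Step 1: Merge C(6) + H(6) = 12
Step 2: Merge (C+H)(12) + F(15) = 27
Step 3: Merge E(17) + B(20) = 37
Step 4: Merge J(27) + ((C+H)+F)(27) = 54
Step 5: Merge (E+B)(37) + (J+((C+H)+F))(54) = 91
Read each symbol's code off the tree from the root (left child = 0, right child = 1).

Codes:
  F: 111 (length 3)
  C: 1100 (length 4)
  H: 1101 (length 4)
  E: 00 (length 2)
  B: 01 (length 2)
  J: 10 (length 2)
Average code length: 221/91 = 2.4286 bits/symbol


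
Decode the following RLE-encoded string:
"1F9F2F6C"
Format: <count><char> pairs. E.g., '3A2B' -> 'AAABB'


Expanding each <count><char> pair:
  1F -> 'F'
  9F -> 'FFFFFFFFF'
  2F -> 'FF'
  6C -> 'CCCCCC'

Decoded = FFFFFFFFFFFFCCCCCC


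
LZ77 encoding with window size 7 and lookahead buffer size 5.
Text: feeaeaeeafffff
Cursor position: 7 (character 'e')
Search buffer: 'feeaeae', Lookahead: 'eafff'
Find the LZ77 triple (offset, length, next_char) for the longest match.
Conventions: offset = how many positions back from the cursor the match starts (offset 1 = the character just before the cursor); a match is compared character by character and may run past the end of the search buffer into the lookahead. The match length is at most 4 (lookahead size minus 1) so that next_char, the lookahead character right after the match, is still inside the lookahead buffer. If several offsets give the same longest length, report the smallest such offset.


Try each offset into the search buffer:
  offset=1 (pos 6, char 'e'): match length 1
  offset=2 (pos 5, char 'a'): match length 0
  offset=3 (pos 4, char 'e'): match length 2
  offset=4 (pos 3, char 'a'): match length 0
  offset=5 (pos 2, char 'e'): match length 2
  offset=6 (pos 1, char 'e'): match length 1
  offset=7 (pos 0, char 'f'): match length 0
Longest match has length 2, found at offsets 3, 5; take the smallest, offset 3.
next_char = character at position 7 + 2 = 9 -> 'f'

Best match: offset=3, length=2 (matching 'ea' starting at position 4)
LZ77 triple: (3, 2, 'f')


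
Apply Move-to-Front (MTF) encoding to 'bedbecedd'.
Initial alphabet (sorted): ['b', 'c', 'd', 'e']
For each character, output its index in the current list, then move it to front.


MTF encoding:
'b': index 0 in ['b', 'c', 'd', 'e'] -> ['b', 'c', 'd', 'e']
'e': index 3 in ['b', 'c', 'd', 'e'] -> ['e', 'b', 'c', 'd']
'd': index 3 in ['e', 'b', 'c', 'd'] -> ['d', 'e', 'b', 'c']
'b': index 2 in ['d', 'e', 'b', 'c'] -> ['b', 'd', 'e', 'c']
'e': index 2 in ['b', 'd', 'e', 'c'] -> ['e', 'b', 'd', 'c']
'c': index 3 in ['e', 'b', 'd', 'c'] -> ['c', 'e', 'b', 'd']
'e': index 1 in ['c', 'e', 'b', 'd'] -> ['e', 'c', 'b', 'd']
'd': index 3 in ['e', 'c', 'b', 'd'] -> ['d', 'e', 'c', 'b']
'd': index 0 in ['d', 'e', 'c', 'b'] -> ['d', 'e', 'c', 'b']


Output: [0, 3, 3, 2, 2, 3, 1, 3, 0]


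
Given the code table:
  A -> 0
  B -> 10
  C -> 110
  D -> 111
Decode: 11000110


Decoding:
110 -> C
0 -> A
0 -> A
110 -> C


Result: CAAC


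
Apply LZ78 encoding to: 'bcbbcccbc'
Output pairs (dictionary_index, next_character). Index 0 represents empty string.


LZ78 encoding steps:
Dictionary: {0: ''}
Step 1: w='' (idx 0), next='b' -> output (0, 'b'), add 'b' as idx 1
Step 2: w='' (idx 0), next='c' -> output (0, 'c'), add 'c' as idx 2
Step 3: w='b' (idx 1), next='b' -> output (1, 'b'), add 'bb' as idx 3
Step 4: w='c' (idx 2), next='c' -> output (2, 'c'), add 'cc' as idx 4
Step 5: w='c' (idx 2), next='b' -> output (2, 'b'), add 'cb' as idx 5
Step 6: w='c' (idx 2), end of input -> output (2, '')


Encoded: [(0, 'b'), (0, 'c'), (1, 'b'), (2, 'c'), (2, 'b'), (2, '')]


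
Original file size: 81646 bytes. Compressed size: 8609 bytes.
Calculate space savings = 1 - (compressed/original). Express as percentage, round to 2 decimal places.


ratio = compressed/original = 8609/81646 = 0.105443
savings = 1 - ratio = 1 - 0.105443 = 0.894557
as a percentage: 0.894557 * 100 = 89.46%

Space savings = 1 - 8609/81646 = 89.46%


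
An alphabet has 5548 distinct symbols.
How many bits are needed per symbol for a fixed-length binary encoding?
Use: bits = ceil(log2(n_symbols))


log2(5548) = 12.4378
Bracket: 2^12 = 4096 < 5548 <= 2^13 = 8192
So ceil(log2(5548)) = 13

bits = ceil(log2(5548)) = ceil(12.4378) = 13 bits


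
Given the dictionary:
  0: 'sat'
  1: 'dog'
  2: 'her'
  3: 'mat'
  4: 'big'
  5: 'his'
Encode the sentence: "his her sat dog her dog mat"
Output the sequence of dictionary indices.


Look up each word in the dictionary:
  'his' -> 5
  'her' -> 2
  'sat' -> 0
  'dog' -> 1
  'her' -> 2
  'dog' -> 1
  'mat' -> 3

Encoded: [5, 2, 0, 1, 2, 1, 3]


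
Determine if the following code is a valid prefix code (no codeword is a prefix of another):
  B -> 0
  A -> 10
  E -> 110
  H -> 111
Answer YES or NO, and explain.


Checking each pair (does one codeword prefix another?):
  B='0' vs A='10': no prefix
  B='0' vs E='110': no prefix
  B='0' vs H='111': no prefix
  A='10' vs B='0': no prefix
  A='10' vs E='110': no prefix
  A='10' vs H='111': no prefix
  E='110' vs B='0': no prefix
  E='110' vs A='10': no prefix
  E='110' vs H='111': no prefix
  H='111' vs B='0': no prefix
  H='111' vs A='10': no prefix
  H='111' vs E='110': no prefix
No violation found over all pairs.

YES -- this is a valid prefix code. No codeword is a prefix of any other codeword.


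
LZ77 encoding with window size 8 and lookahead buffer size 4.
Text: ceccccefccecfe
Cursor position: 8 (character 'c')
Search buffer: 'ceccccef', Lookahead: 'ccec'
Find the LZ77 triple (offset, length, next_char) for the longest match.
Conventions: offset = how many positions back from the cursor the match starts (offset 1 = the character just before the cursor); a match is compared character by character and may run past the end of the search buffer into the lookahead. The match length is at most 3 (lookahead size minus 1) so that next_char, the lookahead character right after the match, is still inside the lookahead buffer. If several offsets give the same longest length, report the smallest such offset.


Try each offset into the search buffer:
  offset=1 (pos 7, char 'f'): match length 0
  offset=2 (pos 6, char 'e'): match length 0
  offset=3 (pos 5, char 'c'): match length 1
  offset=4 (pos 4, char 'c'): match length 3
  offset=5 (pos 3, char 'c'): match length 2
  offset=6 (pos 2, char 'c'): match length 2
  offset=7 (pos 1, char 'e'): match length 0
  offset=8 (pos 0, char 'c'): match length 1
Longest match has length 3 at offset 4.
next_char = character at position 8 + 3 = 11 -> 'c'

Best match: offset=4, length=3 (matching 'cce' starting at position 4)
LZ77 triple: (4, 3, 'c')


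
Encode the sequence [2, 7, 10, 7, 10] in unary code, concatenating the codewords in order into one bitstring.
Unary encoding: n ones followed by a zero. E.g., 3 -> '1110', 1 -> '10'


Encode each number as n ones followed by a terminating 0:
  2 -> 110 (3 bits)
  7 -> 11111110 (8 bits)
  10 -> 11111111110 (11 bits)
  7 -> 11111110 (8 bits)
  10 -> 11111111110 (11 bits)
Total length = 3 + 8 + 11 + 8 + 11 = 41 bits.

Unary([2, 7, 10, 7, 10]) = 11011111110111111111101111111011111111110 (41 bits)


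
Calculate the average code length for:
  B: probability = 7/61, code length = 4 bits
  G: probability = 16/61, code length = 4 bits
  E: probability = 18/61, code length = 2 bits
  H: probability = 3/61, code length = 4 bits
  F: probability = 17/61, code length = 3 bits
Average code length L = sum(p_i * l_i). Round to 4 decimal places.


Weighted contributions p_i * l_i:
  B: (7/61) * 4 = 28/61
  G: (16/61) * 4 = 64/61
  E: (18/61) * 2 = 36/61
  H: (3/61) * 4 = 12/61
  F: (17/61) * 3 = 51/61
Sum = (28 + 64 + 36 + 12 + 51)/61 = 191/61

L = 191/61 = 3.1311 bits/symbol


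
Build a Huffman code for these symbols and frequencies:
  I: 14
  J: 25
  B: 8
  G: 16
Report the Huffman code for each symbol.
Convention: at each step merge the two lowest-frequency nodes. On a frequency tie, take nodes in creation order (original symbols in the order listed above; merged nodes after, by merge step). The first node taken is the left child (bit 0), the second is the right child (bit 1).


Huffman tree construction:
Step 1: Merge B(8) + I(14) = 22
Step 2: Merge G(16) + (B+I)(22) = 38
Step 3: Merge J(25) + (G+(B+I))(38) = 63
Read each symbol's code off the tree from the root (left child = 0, right child = 1).

Codes:
  I: 111 (length 3)
  J: 0 (length 1)
  B: 110 (length 3)
  G: 10 (length 2)
Average code length: 123/63 = 1.9524 bits/symbol


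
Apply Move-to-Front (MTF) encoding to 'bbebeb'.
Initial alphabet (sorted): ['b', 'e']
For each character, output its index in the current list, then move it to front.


MTF encoding:
'b': index 0 in ['b', 'e'] -> ['b', 'e']
'b': index 0 in ['b', 'e'] -> ['b', 'e']
'e': index 1 in ['b', 'e'] -> ['e', 'b']
'b': index 1 in ['e', 'b'] -> ['b', 'e']
'e': index 1 in ['b', 'e'] -> ['e', 'b']
'b': index 1 in ['e', 'b'] -> ['b', 'e']


Output: [0, 0, 1, 1, 1, 1]
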